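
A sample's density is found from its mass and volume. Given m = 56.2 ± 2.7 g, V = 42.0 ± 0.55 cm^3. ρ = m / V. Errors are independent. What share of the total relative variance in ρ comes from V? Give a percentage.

(δρ/ρ)² = (1·δm/m)² + (-1·δV/V)²
  m term: (1×0.0480)² = 0.00231
  V term: (-1×0.0131)² = 0.000171
Total = 0.00248. Share from V = 0.000171/0.00248 = 0.0692.

6.92%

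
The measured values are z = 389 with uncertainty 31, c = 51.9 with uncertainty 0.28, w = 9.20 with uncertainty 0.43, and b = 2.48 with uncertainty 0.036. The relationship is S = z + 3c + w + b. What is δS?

Each term contributes (cᵢ δxᵢ)² to (δS)²:
  (δz)² = 961;  (3·δc)² = 0.706;  (δw)² = 0.185;  (δb)² = 0.00130
δS = √(962) = 31.0

31.0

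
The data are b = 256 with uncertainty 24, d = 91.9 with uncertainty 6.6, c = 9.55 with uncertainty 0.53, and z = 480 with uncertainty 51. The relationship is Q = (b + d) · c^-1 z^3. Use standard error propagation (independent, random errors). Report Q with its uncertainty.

(4.03 ± 1.33) × 10^9

Let u = b + d = 348. δu = √(δb² + δd²) = √(576 + 43.6) = 24.9, so δu/u = 0.0715.
Q is then a monomial in u, c, z:
δQ/Q = √((δu/u)² + (-1·δc/c)² + (3·δz/z)²) = √(0.00512 + 0.00308 + 0.102) = 0.331
Q = 4.03e+09, so δQ = 0.331 × 4.03e+09 = 1.33e+09.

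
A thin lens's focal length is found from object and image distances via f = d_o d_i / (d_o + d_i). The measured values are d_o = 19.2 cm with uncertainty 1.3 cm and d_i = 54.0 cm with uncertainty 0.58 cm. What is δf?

∂f/∂d_o = (d_i/(d_o+d_i))² = 0.544;  ∂f/∂d_i = (d_o/(d_o+d_i))² = 0.0688
δf = √((∂f/∂d_o · δd_o)² + (∂f/∂d_i · δd_i)²) = √(0.501 + 0.00159) = 0.709 cm

0.709 cm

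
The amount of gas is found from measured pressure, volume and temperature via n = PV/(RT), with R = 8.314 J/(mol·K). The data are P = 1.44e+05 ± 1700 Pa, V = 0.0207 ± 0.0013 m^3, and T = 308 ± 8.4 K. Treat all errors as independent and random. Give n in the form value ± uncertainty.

For a monomial n ∝ P, V, T^-1, fractional errors add in quadrature:
  (1·δP/P)² = (1×0.0118)² = 0.000139;  (1·δV/V)² = (1×0.0628)² = 0.00394;  (-1·δT/T)² = (-1×0.0273)² = 0.000744
δn/n = √(0.00483) = 0.0695
n = 1.16 mol, so δn = 0.0695 × 1.16 = 0.0809 mol.

1.16 ± 0.0809 mol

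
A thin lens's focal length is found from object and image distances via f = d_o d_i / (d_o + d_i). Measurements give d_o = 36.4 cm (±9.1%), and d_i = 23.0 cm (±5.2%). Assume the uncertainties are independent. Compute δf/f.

0.0475

∂f/∂d_o = (d_i/(d_o+d_i))² = 0.150;  ∂f/∂d_i = (d_o/(d_o+d_i))² = 0.376
δf = √((∂f/∂d_o · δd_o)² + (∂f/∂d_i · δd_i)²) = √(0.247 + 0.202) = 0.670 cm
f = 14.1 cm, so δf/f = 0.670/14.1 = 0.0475.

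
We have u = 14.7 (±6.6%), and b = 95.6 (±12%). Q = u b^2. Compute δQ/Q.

For a monomial Q ∝ u, b^2, fractional errors add in quadrature:
  (1·δu/u)² = (1×0.0660)² = 0.00436;  (2·δb/b)² = (2×0.120)² = 0.0576
δQ/Q = √(0.0620) = 0.249

0.249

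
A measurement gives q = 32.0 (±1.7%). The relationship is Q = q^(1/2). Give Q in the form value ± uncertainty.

Q ∝ q^(1/2), so δQ/Q = |½| · δq/q = 0.5 × 0.0170 = 0.00850.
Q = 5.66, so δQ = 0.00850 × 5.66 = 0.0481.

5.66 ± 0.0481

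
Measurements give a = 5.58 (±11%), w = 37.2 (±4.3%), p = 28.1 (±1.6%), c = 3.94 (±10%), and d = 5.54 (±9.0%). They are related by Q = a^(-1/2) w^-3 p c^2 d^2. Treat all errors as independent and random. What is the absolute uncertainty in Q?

0.0335

Products/powers → add relative errors in quadrature, weighted by exponent:
  (−½·δa/a)² = (-0.5×0.110)² = 0.00302;  (-3·δw/w)² = (-3×0.0430)² = 0.0166;  (1·δp/p)² = (1×0.0160)² = 0.000256;  (2·δc/c)² = (2×0.100)² = 0.0400;  (2·δd/d)² = (2×0.0900)² = 0.0324
δQ/Q = √(0.0923) = 0.304
Q = 0.110, so δQ = 0.304 × 0.110 = 0.0335.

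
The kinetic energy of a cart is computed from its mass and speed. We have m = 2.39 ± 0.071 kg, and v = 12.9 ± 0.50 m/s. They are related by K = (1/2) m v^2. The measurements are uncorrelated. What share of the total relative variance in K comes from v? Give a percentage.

(δK/K)² = (1·δm/m)² + (2·δv/v)²
  m term: (1×0.0297)² = 0.000883
  v term: (2×0.0388)² = 0.00601
Total = 0.00689. Share from v = 0.00601/0.00689 = 0.872.

87.2%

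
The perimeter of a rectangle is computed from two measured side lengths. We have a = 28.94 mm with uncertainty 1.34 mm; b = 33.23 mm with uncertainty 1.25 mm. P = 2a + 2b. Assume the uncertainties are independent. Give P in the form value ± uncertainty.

124.3 ± 3.67 mm

Each term contributes (cᵢ δxᵢ)² to (δP)²:
  (2·δa)² = 7.18;  (2·δb)² = 6.25
δP = √(13.4) = 3.67 mm
P = 124.3 mm.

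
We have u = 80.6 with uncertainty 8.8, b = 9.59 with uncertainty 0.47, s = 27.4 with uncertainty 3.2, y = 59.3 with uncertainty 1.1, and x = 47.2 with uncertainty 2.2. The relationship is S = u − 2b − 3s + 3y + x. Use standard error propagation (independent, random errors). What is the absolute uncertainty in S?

13.6

Absolute uncertainties add in quadrature for a linear combination:
  (δu)² = 77.4;  (2·δb)² = 0.884;  (3·δs)² = 92.2;  (3·δy)² = 10.9;  (δx)² = 4.84
δS = √(186) = 13.6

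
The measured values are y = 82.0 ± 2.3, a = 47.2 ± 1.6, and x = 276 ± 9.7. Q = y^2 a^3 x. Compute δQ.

Relative error in a monomial: (δQ/Q)² = Σ (nᵢ · δxᵢ/xᵢ)².
  (2·δy/y)² = (2×0.0280)² = 0.00315;  (3·δa/a)² = (3×0.0339)² = 0.0103;  (1·δx/x)² = (1×0.0351)² = 0.00124
δQ/Q = √(0.0147) = 0.121
Q = 1.95e+11, so δQ = 0.121 × 1.95e+11 = 2.37e+10.

2.37e+10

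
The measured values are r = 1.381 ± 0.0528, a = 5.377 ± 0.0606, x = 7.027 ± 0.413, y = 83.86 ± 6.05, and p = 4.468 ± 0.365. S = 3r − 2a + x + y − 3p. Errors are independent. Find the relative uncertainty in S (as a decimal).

Each term contributes (cᵢ δxᵢ)² to (δS)²:
  (3·δr)² = 0.0251;  (2·δa)² = 0.0147;  (δx)² = 0.171;  (δy)² = 36.6;  (3·δp)² = 1.20
δS = √(38.0) = 6.17
S = 70.87, so δS/S = 6.17/70.87 = 0.0870.

0.0870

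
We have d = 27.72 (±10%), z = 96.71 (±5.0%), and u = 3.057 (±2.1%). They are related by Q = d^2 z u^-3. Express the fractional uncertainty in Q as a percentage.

21.6%

Products/powers → add relative errors in quadrature, weighted by exponent:
  (2·δd/d)² = (2×0.100)² = 0.0400;  (1·δz/z)² = (1×0.0500)² = 0.00250;  (-3·δu/u)² = (-3×0.0210)² = 0.00397
δQ/Q = √(0.0465) = 0.216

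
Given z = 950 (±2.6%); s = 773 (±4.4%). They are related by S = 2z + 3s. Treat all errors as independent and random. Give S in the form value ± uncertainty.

4220 ± 113

Absolute uncertainties add in quadrature for a linear combination:
  (2·δz)² = 2440;  (3·δs)² = 10400
δS = √(12900) = 113
S = 4220.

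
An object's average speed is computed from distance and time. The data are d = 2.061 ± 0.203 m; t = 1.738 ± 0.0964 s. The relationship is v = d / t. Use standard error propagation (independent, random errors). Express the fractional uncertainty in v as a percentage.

Each factor contributes (exponent × relative error)² to (δv/v)²:
  (1·δd/d)² = (1×0.0985)² = 0.00970;  (-1·δt/t)² = (-1×0.0555)² = 0.00308
δv/v = √(0.0128) = 0.113

11.3%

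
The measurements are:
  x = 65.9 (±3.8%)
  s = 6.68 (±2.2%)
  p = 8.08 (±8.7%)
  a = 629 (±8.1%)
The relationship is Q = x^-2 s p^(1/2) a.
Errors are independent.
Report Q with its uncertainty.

2.75 ± 0.334

For a monomial Q ∝ x^-2, s, p^(1/2), a, fractional errors add in quadrature:
  (-2·δx/x)² = (-2×0.0380)² = 0.00578;  (1·δs/s)² = (1×0.0220)² = 0.000484;  (½·δp/p)² = (0.5×0.0870)² = 0.00189;  (1·δa/a)² = (1×0.0810)² = 0.00656
δQ/Q = √(0.0147) = 0.121
Q = 2.75, so δQ = 0.121 × 2.75 = 0.334.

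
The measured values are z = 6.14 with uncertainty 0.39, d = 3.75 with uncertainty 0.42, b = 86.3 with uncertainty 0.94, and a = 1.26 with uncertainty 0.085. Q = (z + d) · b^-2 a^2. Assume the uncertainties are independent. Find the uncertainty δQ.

Let u = z + d = 9.89. δu = √(δz² + δd²) = √(0.152 + 0.176) = 0.573, so δu/u = 0.0580.
Q is then a monomial in u, b, a:
δQ/Q = √((δu/u)² + (-2·δb/b)² + (2·δa/a)²) = √(0.00336 + 0.000475 + 0.0182) = 0.148
Q = 0.00211, so δQ = 0.148 × 0.00211 = 0.000313.

0.000313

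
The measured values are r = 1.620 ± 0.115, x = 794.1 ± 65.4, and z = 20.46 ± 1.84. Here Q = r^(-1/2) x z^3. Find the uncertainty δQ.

Q is a product of powers, so relative uncertainties combine in quadrature:
  (−½·δr/r)² = (-0.5×0.0710)² = 0.00126;  (1·δx/x)² = (1×0.0824)² = 0.00678;  (3·δz/z)² = (3×0.0899)² = 0.0728
δQ/Q = √(0.0808) = 0.284
Q = 5.344e+06, so δQ = 0.284 × 5.344e+06 = 1.52e+06.

1.52e+06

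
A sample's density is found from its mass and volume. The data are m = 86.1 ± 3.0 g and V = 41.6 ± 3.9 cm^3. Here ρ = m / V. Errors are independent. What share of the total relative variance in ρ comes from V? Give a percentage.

87.9%

(δρ/ρ)² = (1·δm/m)² + (-1·δV/V)²
  m term: (1×0.0348)² = 0.00121
  V term: (-1×0.0938)² = 0.00879
Total = 0.0100. Share from V = 0.00879/0.0100 = 0.879.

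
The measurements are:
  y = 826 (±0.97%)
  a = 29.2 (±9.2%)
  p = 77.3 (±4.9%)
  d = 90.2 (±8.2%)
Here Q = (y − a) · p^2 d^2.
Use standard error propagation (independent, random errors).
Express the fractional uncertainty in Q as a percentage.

Let u = y − a = 797. δu = √(δy² + δa²) = √(64.2 + 7.22) = 8.45, so δu/u = 0.0106.
Q is then a monomial in u, p, d:
δQ/Q = √((δu/u)² + (2·δp/p)² + (2·δd/d)²) = √(0.000112 + 0.00960 + 0.0269) = 0.191

19.1%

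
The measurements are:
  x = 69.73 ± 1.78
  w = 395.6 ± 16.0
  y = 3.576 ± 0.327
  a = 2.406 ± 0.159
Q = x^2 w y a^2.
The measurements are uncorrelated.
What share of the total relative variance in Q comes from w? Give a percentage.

5.44%

(δQ/Q)² = (2·δx/x)² + (1·δw/w)² + (1·δy/y)² + (2·δa/a)²
  x term: (2×0.0255)² = 0.00261
  w term: (1×0.0404)² = 0.00164
  y term: (1×0.0914)² = 0.00836
  a term: (2×0.0661)² = 0.0175
Total = 0.0301. Share from w = 0.00164/0.0301 = 0.0544.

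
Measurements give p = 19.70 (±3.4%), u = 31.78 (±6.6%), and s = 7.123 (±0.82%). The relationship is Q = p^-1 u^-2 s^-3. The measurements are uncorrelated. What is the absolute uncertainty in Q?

Q is a product of powers, so relative uncertainties combine in quadrature:
  (-1·δp/p)² = (-1×0.0340)² = 0.00116;  (-2·δu/u)² = (-2×0.0660)² = 0.0174;  (-3·δs/s)² = (-3×0.00820)² = 0.000605
δQ/Q = √(0.0192) = 0.139
Q = 1.391e-07, so δQ = 0.139 × 1.391e-07 = 1.93e-08.

1.93e-08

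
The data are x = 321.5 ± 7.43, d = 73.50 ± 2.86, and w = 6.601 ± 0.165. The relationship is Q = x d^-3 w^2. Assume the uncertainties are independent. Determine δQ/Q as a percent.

12.9%

Relative error in a monomial: (δQ/Q)² = Σ (nᵢ · δxᵢ/xᵢ)².
  (1·δx/x)² = (1×0.0231)² = 0.000534;  (-3·δd/d)² = (-3×0.0389)² = 0.0136;  (2·δw/w)² = (2×0.0250)² = 0.00250
δQ/Q = √(0.0167) = 0.129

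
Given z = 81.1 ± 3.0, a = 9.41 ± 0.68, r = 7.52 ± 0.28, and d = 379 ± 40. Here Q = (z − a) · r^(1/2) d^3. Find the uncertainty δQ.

3.43e+09

Let u = z − a = 71.7. δu = √(δz² + δa²) = √(9.00 + 0.462) = 3.08, so δu/u = 0.0429.
Q is then a monomial in u, r, d:
δQ/Q = √((δu/u)² + (½·δr/r)² + (3·δd/d)²) = √(0.00184 + 0.000347 + 0.100) = 0.320
Q = 1.07e+10, so δQ = 0.320 × 1.07e+10 = 3.43e+09.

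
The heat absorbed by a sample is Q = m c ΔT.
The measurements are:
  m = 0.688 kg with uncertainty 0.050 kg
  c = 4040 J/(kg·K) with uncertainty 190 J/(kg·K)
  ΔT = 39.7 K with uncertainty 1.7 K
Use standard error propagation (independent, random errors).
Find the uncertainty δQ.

10700 J

Relative error in a monomial: (δQ/Q)² = Σ (nᵢ · δxᵢ/xᵢ)².
  (1·δm/m)² = (1×0.0727)² = 0.00528;  (1·δc/c)² = (1×0.0470)² = 0.00221;  (1·δΔT/ΔT)² = (1×0.0428)² = 0.00183
δQ/Q = √(0.00933) = 0.0966
Q = 1.1e+05 J, so δQ = 0.0966 × 1.1e+05 = 10700 J.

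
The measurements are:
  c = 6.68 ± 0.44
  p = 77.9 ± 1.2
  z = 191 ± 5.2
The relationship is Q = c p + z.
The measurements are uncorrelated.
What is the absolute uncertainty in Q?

Let w = c·p = 520. δw/w = √((1·δc/c)² + (1·δp/p)²) = √(0.00434 + 0.000237) = 0.0676, so δw = 35.2.
Q = w + z: δQ = √(δw² + δz²) = √(1240 + 27.0) = 35.6

35.6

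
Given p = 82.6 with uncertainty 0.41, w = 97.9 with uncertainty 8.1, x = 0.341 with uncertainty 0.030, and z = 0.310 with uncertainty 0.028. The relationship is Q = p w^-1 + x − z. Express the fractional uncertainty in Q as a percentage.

9.27%

Let h = p·w^-1 = 0.844. δh/h = √((1·δp/p)² + (-1·δw/w)²) = √(2.46e-05 + 0.00685) = 0.0829, so δh = 0.0699.
Q = h + x − z: δQ = √(δh² + δx² + δz²) = √(0.00489 + 0.000900 + 0.000784) = 0.0811
Q = 0.875, so δQ/Q = 0.0811/0.875 = 0.0927.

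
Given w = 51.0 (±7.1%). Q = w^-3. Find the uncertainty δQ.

Q ∝ w^-3, so δQ/Q = |-3| · δw/w = 3 × 0.0710 = 0.213.
Q = 7.54e-06, so δQ = 0.213 × 7.54e-06 = 1.61e-06.

1.61e-06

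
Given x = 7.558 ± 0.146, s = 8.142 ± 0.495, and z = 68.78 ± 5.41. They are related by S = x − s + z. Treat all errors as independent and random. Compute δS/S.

0.0797

S is a linear combination, so absolute uncertainties add in quadrature:
  (δx)² = 0.0213;  (δs)² = 0.245;  (δz)² = 29.3
δS = √(29.5) = 5.43
S = 68.20, so δS/S = 5.43/68.20 = 0.0797.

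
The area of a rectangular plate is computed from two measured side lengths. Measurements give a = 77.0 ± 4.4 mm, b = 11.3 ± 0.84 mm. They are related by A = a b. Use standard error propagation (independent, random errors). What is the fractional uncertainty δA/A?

Products/powers → add relative errors in quadrature, weighted by exponent:
  (1·δa/a)² = (1×0.0571)² = 0.00327;  (1·δb/b)² = (1×0.0743)² = 0.00553
δA/A = √(0.00879) = 0.0938

0.0938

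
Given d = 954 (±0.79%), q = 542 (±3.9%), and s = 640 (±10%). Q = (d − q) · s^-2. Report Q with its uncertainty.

0.00101 ± 0.000208

Let u = d − q = 412. δu = √(δd² + δq²) = √(56.8 + 447) = 22.4, so δu/u = 0.0545.
Q is then a monomial in u, s:
δQ/Q = √((δu/u)² + (-2·δs/s)²) = √(0.00297 + 0.0400) = 0.207
Q = 0.00101, so δQ = 0.207 × 0.00101 = 0.000208.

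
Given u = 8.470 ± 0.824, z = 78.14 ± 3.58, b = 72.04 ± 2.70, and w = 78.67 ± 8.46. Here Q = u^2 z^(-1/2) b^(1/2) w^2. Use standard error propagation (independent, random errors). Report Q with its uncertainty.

(4.263 ± 1.24) × 10^5

Since Q is a product/quotient, work with relative uncertainties:
  (2·δu/u)² = (2×0.0973)² = 0.0379;  (−½·δz/z)² = (-0.5×0.0458)² = 0.000525;  (½·δb/b)² = (0.5×0.0375)² = 0.000351;  (2·δw/w)² = (2×0.108)² = 0.0463
δQ/Q = √(0.0850) = 0.292
Q = 426300, so δQ = 0.292 × 426300 = 1.24e+05.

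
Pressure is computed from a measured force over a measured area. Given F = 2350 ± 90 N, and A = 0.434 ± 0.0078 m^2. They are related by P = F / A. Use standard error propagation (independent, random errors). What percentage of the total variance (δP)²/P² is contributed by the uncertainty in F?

(δP/P)² = (1·δF/F)² + (-1·δA/A)²
  F term: (1×0.0383)² = 0.00147
  A term: (-1×0.0180)² = 0.000323
Total = 0.00179. Share from F = 0.00147/0.00179 = 0.820.

82.0%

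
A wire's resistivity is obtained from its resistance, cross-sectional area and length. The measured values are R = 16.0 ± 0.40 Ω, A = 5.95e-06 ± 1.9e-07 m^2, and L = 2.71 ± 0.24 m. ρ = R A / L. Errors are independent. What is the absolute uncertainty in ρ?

For a monomial ρ ∝ R, A, L^-1, fractional errors add in quadrature:
  (1·δR/R)² = (1×0.0250)² = 0.000625;  (1·δA/A)² = (1×0.0319)² = 0.00102;  (-1·δL/L)² = (-1×0.0886)² = 0.00784
δρ/ρ = √(0.00949) = 0.0974
ρ = 3.51e-05 Ω·m, so δρ = 0.0974 × 3.51e-05 = 3.42e-06 Ω·m.

3.42e-06 Ω·m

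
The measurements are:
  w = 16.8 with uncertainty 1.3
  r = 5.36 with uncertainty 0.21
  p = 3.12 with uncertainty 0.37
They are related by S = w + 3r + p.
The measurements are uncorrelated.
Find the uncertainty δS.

Each term contributes (cᵢ δxᵢ)² to (δS)²:
  (δw)² = 1.69;  (3·δr)² = 0.397;  (δp)² = 0.137
δS = √(2.22) = 1.49

1.49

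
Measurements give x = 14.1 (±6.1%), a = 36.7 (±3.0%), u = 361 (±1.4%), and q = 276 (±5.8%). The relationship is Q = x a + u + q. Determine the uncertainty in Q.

39.0

Let p = x·a = 517. δp/p = √((1·δx/x)² + (1·δa/a)²) = √(0.00372 + 0.000900) = 0.0680, so δp = 35.2.
Q = p + u + q: δQ = √(δp² + δu² + δq²) = √(1240 + 25.5 + 256) = 39.0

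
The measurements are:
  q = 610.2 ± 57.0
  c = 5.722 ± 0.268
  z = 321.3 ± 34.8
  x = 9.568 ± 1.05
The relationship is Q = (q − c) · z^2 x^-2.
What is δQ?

2.2e+05

Let u = q − c = 604.5. δu = √(δq² + δc²) = √(3250 + 0.0718) = 57.0, so δu/u = 0.0943.
Q is then a monomial in u, z, x:
δQ/Q = √((δu/u)² + (2·δz/z)² + (-2·δx/x)²) = √(0.00889 + 0.0469 + 0.0482) = 0.322
Q = 681600, so δQ = 0.322 × 681600 = 2.2e+05.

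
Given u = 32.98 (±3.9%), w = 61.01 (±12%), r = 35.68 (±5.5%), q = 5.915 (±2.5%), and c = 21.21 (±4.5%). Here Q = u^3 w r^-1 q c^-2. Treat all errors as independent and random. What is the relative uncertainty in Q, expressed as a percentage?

20.0%

For a monomial Q ∝ u^3, w, r^-1, q, c^-2, fractional errors add in quadrature:
  (3·δu/u)² = (3×0.0390)² = 0.0137;  (1·δw/w)² = (1×0.120)² = 0.0144;  (-1·δr/r)² = (-1×0.0550)² = 0.00302;  (1·δq/q)² = (1×0.0250)² = 0.000625;  (-2·δc/c)² = (-2×0.0450)² = 0.00810
δQ/Q = √(0.0398) = 0.200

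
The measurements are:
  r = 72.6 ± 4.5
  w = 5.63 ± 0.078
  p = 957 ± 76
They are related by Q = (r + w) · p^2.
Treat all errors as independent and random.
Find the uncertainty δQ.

1.21e+07

Let u = r + w = 78.2. δu = √(δr² + δw²) = √(20.2 + 0.00608) = 4.50, so δu/u = 0.0575.
Q is then a monomial in u, p:
δQ/Q = √((δu/u)² + (2·δp/p)²) = √(0.00331 + 0.0252) = 0.169
Q = 7.16e+07, so δQ = 0.169 × 7.16e+07 = 1.21e+07.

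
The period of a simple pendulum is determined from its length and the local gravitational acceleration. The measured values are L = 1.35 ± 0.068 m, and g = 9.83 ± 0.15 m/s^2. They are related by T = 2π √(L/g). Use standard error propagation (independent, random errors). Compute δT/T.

Since T is a product/quotient, work with relative uncertainties:
  (½·δL/L)² = (0.5×0.0504)² = 0.000634;  (−½·δg/g)² = (-0.5×0.0153)² = 5.82e-05
δT/T = √(0.000693) = 0.0263

0.0263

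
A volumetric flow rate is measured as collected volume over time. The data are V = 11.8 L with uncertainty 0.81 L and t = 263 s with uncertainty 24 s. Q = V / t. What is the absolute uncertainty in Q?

0.00512 L/s

Q is a product of powers, so relative uncertainties combine in quadrature:
  (1·δV/V)² = (1×0.0686)² = 0.00471;  (-1·δt/t)² = (-1×0.0913)² = 0.00833
δQ/Q = √(0.0130) = 0.114
Q = 0.0449 L/s, so δQ = 0.114 × 0.0449 = 0.00512 L/s.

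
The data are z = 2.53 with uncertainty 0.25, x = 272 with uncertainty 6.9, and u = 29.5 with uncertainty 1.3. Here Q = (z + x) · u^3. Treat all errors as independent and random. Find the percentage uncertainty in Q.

13.5%

Let w = z + x = 275. δw = √(δz² + δx²) = √(0.0625 + 47.6) = 6.90, so δw/w = 0.0252.
Q is then a monomial in w, u:
δQ/Q = √((δw/w)² + (3·δu/u)²) = √(0.000633 + 0.0175) = 0.135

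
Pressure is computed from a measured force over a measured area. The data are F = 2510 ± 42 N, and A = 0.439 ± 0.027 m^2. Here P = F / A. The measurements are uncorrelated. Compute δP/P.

For a monomial P ∝ F, A^-1, fractional errors add in quadrature:
  (1·δF/F)² = (1×0.0167)² = 0.000280;  (-1·δA/A)² = (-1×0.0615)² = 0.00378
δP/P = √(0.00406) = 0.0637

0.0637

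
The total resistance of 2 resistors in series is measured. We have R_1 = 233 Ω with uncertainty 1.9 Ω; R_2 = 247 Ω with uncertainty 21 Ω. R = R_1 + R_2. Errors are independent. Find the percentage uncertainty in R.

4.39%

For a sum/difference, combine absolute errors in quadrature:
  (δR_1)² = 3.61;  (δR_2)² = 441
δR = √(445) = 21.1 Ω
R = 480 Ω, so δR/R = 21.1/480 = 0.0439.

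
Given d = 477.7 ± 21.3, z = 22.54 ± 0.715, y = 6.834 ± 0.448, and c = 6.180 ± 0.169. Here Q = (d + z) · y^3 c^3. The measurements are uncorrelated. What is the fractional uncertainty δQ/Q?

Let u = d + z = 500.2. δu = √(δd² + δz²) = √(454 + 0.511) = 21.3, so δu/u = 0.0426.
Q is then a monomial in u, y, c:
δQ/Q = √((δu/u)² + (3·δy/y)² + (3·δc/c)²) = √(0.00182 + 0.0387 + 0.00673) = 0.217

0.217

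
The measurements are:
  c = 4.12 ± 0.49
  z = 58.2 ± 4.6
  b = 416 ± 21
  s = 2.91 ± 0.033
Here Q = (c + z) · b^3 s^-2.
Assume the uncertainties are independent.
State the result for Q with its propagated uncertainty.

Let u = c + z = 62.3. δu = √(δc² + δz²) = √(0.240 + 21.2) = 4.63, so δu/u = 0.0742.
Q is then a monomial in u, b, s:
δQ/Q = √((δu/u)² + (3·δb/b)² + (-2·δs/s)²) = √(0.00551 + 0.0229 + 0.000514) = 0.170
Q = 5.3e+08, so δQ = 0.170 × 5.3e+08 = 9.02e+07.

(5.30 ± 0.902) × 10^8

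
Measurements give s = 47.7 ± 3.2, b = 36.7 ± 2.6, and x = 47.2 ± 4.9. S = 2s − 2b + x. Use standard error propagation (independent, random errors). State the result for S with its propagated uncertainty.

69.2 ± 9.59

S is a linear combination, so absolute uncertainties add in quadrature:
  (2·δs)² = 41.0;  (2·δb)² = 27.0;  (δx)² = 24.0
δS = √(92.0) = 9.59
S = 69.2.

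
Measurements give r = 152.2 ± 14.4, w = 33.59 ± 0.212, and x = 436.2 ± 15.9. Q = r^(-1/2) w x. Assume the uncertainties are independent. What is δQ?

71.3

For a monomial Q ∝ r^(-1/2), w, x, fractional errors add in quadrature:
  (−½·δr/r)² = (-0.5×0.0946)² = 0.00224;  (1·δw/w)² = (1×0.00631)² = 3.98e-05;  (1·δx/x)² = (1×0.0365)² = 0.00133
δQ/Q = √(0.00361) = 0.0601
Q = 1188, so δQ = 0.0601 × 1188 = 71.3.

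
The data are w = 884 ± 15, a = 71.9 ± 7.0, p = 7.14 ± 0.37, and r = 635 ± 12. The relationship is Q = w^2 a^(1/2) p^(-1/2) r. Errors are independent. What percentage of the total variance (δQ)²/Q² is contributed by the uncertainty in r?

7.85%

(δQ/Q)² = (2·δw/w)² + (½·δa/a)² + (−½·δp/p)² + (1·δr/r)²
  w term: (2×0.0170)² = 0.00115
  a term: (0.5×0.0974)² = 0.00237
  p term: (-0.5×0.0518)² = 0.000671
  r term: (1×0.0189)² = 0.000357
Total = 0.00455. Share from r = 0.000357/0.00455 = 0.0785.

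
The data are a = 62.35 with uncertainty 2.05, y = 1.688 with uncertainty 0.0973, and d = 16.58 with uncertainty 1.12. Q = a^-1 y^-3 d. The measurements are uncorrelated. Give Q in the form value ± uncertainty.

0.05529 ± 0.0104

Relative error in a monomial: (δQ/Q)² = Σ (nᵢ · δxᵢ/xᵢ)².
  (-1·δa/a)² = (-1×0.0329)² = 0.00108;  (-3·δy/y)² = (-3×0.0576)² = 0.0299;  (1·δd/d)² = (1×0.0676)² = 0.00456
δQ/Q = √(0.0355) = 0.189
Q = 0.05529, so δQ = 0.189 × 0.05529 = 0.0104.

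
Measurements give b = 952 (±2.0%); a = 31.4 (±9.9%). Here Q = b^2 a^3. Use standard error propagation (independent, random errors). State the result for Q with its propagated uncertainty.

Each factor contributes (exponent × relative error)² to (δQ/Q)²:
  (2·δb/b)² = (2×0.0200)² = 0.00160;  (3·δa/a)² = (3×0.0990)² = 0.0882
δQ/Q = √(0.0898) = 0.300
Q = 2.81e+10, so δQ = 0.300 × 2.81e+10 = 8.41e+09.

(2.81 ± 0.841) × 10^10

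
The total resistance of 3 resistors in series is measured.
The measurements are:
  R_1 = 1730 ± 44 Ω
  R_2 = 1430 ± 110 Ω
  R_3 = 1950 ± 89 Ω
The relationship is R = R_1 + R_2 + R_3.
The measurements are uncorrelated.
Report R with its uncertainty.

5110 ± 148 Ω

For a sum/difference, combine absolute errors in quadrature:
  (δR_1)² = 1940;  (δR_2)² = 12100;  (δR_3)² = 7920
δR = √(22000) = 148 Ω
R = 5110 Ω.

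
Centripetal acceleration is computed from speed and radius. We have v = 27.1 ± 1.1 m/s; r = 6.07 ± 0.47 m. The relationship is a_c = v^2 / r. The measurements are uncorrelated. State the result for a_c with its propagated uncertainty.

a_c is a product of powers, so relative uncertainties combine in quadrature:
  (2·δv/v)² = (2×0.0406)² = 0.00659;  (-1·δr/r)² = (-1×0.0774)² = 0.00600
δa_c/a_c = √(0.0126) = 0.112
a_c = 121 m/s^2, so δa_c = 0.112 × 121 = 13.6 m/s^2.

121 ± 13.6 m/s^2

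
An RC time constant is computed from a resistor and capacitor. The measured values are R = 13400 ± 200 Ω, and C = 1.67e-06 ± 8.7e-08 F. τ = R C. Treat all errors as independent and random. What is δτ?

0.00121 s

Products/powers → add relative errors in quadrature, weighted by exponent:
  (1·δR/R)² = (1×0.0149)² = 0.000223;  (1·δC/C)² = (1×0.0521)² = 0.00271
δτ/τ = √(0.00294) = 0.0542
τ = 0.0224 s, so δτ = 0.0542 × 0.0224 = 0.00121 s.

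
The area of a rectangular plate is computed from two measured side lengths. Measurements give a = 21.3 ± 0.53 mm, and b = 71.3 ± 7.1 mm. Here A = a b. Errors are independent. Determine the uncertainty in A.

For a monomial A ∝ a, b, fractional errors add in quadrature:
  (1·δa/a)² = (1×0.0249)² = 0.000619;  (1·δb/b)² = (1×0.0996)² = 0.00992
δA/A = √(0.0105) = 0.103
A = 1520 mm^2, so δA = 0.103 × 1520 = 156 mm^2.

156 mm^2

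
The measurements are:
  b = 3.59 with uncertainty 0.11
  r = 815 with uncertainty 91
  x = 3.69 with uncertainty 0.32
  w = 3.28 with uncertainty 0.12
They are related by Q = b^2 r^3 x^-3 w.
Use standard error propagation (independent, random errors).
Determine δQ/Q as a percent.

43.0%

Relative error in a monomial: (δQ/Q)² = Σ (nᵢ · δxᵢ/xᵢ)².
  (2·δb/b)² = (2×0.0306)² = 0.00376;  (3·δr/r)² = (3×0.112)² = 0.112;  (-3·δx/x)² = (-3×0.0867)² = 0.0677;  (1·δw/w)² = (1×0.0366)² = 0.00134
δQ/Q = √(0.185) = 0.430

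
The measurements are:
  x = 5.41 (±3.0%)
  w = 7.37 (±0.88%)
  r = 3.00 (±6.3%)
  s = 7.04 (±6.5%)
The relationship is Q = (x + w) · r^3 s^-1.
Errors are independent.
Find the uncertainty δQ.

Let u = x + w = 12.8. δu = √(δx² + δw²) = √(0.0263 + 0.00421) = 0.175, so δu/u = 0.0137.
Q is then a monomial in u, r, s:
δQ/Q = √((δu/u)² + (3·δr/r)² + (-1·δs/s)²) = √(0.000187 + 0.0357 + 0.00423) = 0.200
Q = 49.0, so δQ = 0.200 × 49.0 = 9.82.

9.82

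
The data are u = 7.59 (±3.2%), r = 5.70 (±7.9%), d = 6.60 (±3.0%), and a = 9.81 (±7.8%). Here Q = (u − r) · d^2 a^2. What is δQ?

2520

Let w = u − r = 1.89. δw = √(δu² + δr²) = √(0.0590 + 0.203) = 0.512, so δw/w = 0.271.
Q is then a monomial in w, d, a:
δQ/Q = √((δw/w)² + (2·δd/d)² + (2·δa/a)²) = √(0.0733 + 0.00360 + 0.0243) = 0.318
Q = 7920, so δQ = 0.318 × 7920 = 2520.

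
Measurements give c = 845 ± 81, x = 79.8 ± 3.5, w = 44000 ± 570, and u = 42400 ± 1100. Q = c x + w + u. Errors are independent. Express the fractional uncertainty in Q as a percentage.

4.69%

Let p = c·x = 67400. δp/p = √((1·δc/c)² + (1·δx/x)²) = √(0.00919 + 0.00192) = 0.105, so δp = 7110.
Q = p + w + u: δQ = √(δp² + δw² + δu²) = √(5.05e+07 + 3.25e+05 + 1.21e+06) = 7220
Q = 1.54e+05, so δQ/Q = 7220/1.54e+05 = 0.0469.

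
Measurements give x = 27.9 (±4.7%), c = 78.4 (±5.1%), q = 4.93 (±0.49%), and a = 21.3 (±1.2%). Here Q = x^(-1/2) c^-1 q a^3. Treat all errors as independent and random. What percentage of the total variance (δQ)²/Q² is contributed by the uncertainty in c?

58.1%

(δQ/Q)² = (−½·δx/x)² + (-1·δc/c)² + (1·δq/q)² + (3·δa/a)²
  x term: (-0.5×0.0470)² = 0.000552
  c term: (-1×0.0510)² = 0.00260
  q term: (1×0.00490)² = 2.4e-05
  a term: (3×0.0120)² = 0.00130
Total = 0.00447. Share from c = 0.00260/0.00447 = 0.581.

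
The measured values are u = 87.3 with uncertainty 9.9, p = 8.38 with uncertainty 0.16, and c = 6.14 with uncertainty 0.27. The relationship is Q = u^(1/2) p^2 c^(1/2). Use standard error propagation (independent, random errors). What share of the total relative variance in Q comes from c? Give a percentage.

(δQ/Q)² = (½·δu/u)² + (2·δp/p)² + (½·δc/c)²
  u term: (0.5×0.113)² = 0.00322
  p term: (2×0.0191)² = 0.00146
  c term: (0.5×0.0440)² = 0.000483
Total = 0.00516. Share from c = 0.000483/0.00516 = 0.0937.

9.37%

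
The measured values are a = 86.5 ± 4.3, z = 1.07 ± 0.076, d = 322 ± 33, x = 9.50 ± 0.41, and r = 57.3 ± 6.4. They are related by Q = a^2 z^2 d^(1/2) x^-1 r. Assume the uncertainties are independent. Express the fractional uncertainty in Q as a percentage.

Products/powers → add relative errors in quadrature, weighted by exponent:
  (2·δa/a)² = (2×0.0497)² = 0.00988;  (2·δz/z)² = (2×0.0710)² = 0.0202;  (½·δd/d)² = (0.5×0.102)² = 0.00263;  (-1·δx/x)² = (-1×0.0432)² = 0.00186;  (1·δr/r)² = (1×0.112)² = 0.0125
δQ/Q = √(0.0470) = 0.217

21.7%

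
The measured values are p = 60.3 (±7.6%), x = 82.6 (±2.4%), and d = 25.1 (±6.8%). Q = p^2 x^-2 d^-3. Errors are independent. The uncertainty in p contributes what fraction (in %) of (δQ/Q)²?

34.5%

(δQ/Q)² = (2·δp/p)² + (-2·δx/x)² + (-3·δd/d)²
  p term: (2×0.0760)² = 0.0231
  x term: (-2×0.0240)² = 0.00230
  d term: (-3×0.0680)² = 0.0416
Total = 0.0670. Share from p = 0.0231/0.0670 = 0.345.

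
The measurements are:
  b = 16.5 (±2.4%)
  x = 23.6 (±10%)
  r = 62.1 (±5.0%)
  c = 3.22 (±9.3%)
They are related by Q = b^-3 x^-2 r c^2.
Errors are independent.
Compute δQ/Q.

0.287

Products/powers → add relative errors in quadrature, weighted by exponent:
  (-3·δb/b)² = (-3×0.0240)² = 0.00518;  (-2·δx/x)² = (-2×0.100)² = 0.0400;  (1·δr/r)² = (1×0.0500)² = 0.00250;  (2·δc/c)² = (2×0.0930)² = 0.0346
δQ/Q = √(0.0823) = 0.287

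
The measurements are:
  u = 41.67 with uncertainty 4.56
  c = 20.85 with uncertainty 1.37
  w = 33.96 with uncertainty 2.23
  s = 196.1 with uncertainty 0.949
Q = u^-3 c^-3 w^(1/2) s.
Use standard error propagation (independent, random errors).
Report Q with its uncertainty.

(1.742 ± 0.670) × 10^-6

Products/powers → add relative errors in quadrature, weighted by exponent:
  (-3·δu/u)² = (-3×0.109)² = 0.108;  (-3·δc/c)² = (-3×0.0657)² = 0.0389;  (½·δw/w)² = (0.5×0.0657)² = 0.00108;  (1·δs/s)² = (1×0.00484)² = 2.34e-05
δQ/Q = √(0.148) = 0.384
Q = 1.742e-06, so δQ = 0.384 × 1.742e-06 = 6.7e-07.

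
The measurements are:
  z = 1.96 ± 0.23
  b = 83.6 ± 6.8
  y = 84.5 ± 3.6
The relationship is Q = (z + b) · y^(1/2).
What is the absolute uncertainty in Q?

64.7

Let u = z + b = 85.6. δu = √(δz² + δb²) = √(0.0529 + 46.2) = 6.80, so δu/u = 0.0795.
Q is then a monomial in u, y:
δQ/Q = √((δu/u)² + (½·δy/y)²) = √(0.00632 + 0.000454) = 0.0823
Q = 787, so δQ = 0.0823 × 787 = 64.7.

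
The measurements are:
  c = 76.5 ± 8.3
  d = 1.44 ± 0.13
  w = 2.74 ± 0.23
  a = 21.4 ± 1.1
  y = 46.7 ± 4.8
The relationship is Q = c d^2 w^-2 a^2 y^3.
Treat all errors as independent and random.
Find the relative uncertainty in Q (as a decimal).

0.422

Since Q is a product/quotient, work with relative uncertainties:
  (1·δc/c)² = (1×0.108)² = 0.0118;  (2·δd/d)² = (2×0.0903)² = 0.0326;  (-2·δw/w)² = (-2×0.0839)² = 0.0282;  (2·δa/a)² = (2×0.0514)² = 0.0106;  (3·δy/y)² = (3×0.103)² = 0.0951
δQ/Q = √(0.178) = 0.422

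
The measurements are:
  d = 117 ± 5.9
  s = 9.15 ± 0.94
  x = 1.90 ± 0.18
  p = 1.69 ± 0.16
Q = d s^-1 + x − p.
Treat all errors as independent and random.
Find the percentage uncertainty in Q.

11.4%

Let w = d·s^-1 = 12.8. δw/w = √((1·δd/d)² + (-1·δs/s)²) = √(0.00254 + 0.0106) = 0.114, so δw = 1.46.
Q = w + x − p: δQ = √(δw² + δx² + δp²) = √(2.14 + 0.0324 + 0.0256) = 1.48
Q = 13.0, so δQ/Q = 1.48/13.0 = 0.114.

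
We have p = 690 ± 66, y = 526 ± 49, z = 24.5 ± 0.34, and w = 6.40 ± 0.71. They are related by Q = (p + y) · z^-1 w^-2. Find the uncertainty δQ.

Let u = p + y = 1220. δu = √(δp² + δy²) = √(4360 + 2400) = 82.2, so δu/u = 0.0676.
Q is then a monomial in u, z, w:
δQ/Q = √((δu/u)² + (-1·δz/z)² + (-2·δw/w)²) = √(0.00457 + 0.000193 + 0.0492) = 0.232
Q = 1.21, so δQ = 0.232 × 1.21 = 0.282.

0.282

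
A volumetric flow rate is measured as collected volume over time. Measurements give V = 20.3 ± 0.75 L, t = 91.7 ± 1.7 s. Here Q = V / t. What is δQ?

0.00915 L/s

Products/powers → add relative errors in quadrature, weighted by exponent:
  (1·δV/V)² = (1×0.0369)² = 0.00136;  (-1·δt/t)² = (-1×0.0185)² = 0.000344
δQ/Q = √(0.00171) = 0.0413
Q = 0.221 L/s, so δQ = 0.0413 × 0.221 = 0.00915 L/s.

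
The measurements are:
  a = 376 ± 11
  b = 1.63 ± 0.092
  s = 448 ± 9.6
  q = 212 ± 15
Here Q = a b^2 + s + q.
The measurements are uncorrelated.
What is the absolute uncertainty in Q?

118

Let p = a·b^2 = 999. δp/p = √((1·δa/a)² + (2·δb/b)²) = √(0.000856 + 0.0127) = 0.117, so δp = 116.
Q = p + s + q: δQ = √(δp² + δs² + δq²) = √(13600 + 92.2 + 225) = 118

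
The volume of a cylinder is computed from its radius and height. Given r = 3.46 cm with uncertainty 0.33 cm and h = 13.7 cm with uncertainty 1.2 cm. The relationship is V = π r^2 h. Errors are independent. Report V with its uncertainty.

Each factor contributes (exponent × relative error)² to (δV/V)²:
  (2·δr/r)² = (2×0.0954)² = 0.0364;  (1·δh/h)² = (1×0.0876)² = 0.00767
δV/V = √(0.0441) = 0.210
V = 515 cm^3, so δV = 0.210 × 515 = 108 cm^3.

515 ± 108 cm^3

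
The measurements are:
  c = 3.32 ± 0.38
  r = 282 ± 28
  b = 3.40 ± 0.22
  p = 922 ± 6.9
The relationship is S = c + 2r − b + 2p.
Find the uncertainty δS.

57.7

Absolute uncertainties add in quadrature for a linear combination:
  (δc)² = 0.144;  (2·δr)² = 3140;  (δb)² = 0.0484;  (2·δp)² = 190
δS = √(3330) = 57.7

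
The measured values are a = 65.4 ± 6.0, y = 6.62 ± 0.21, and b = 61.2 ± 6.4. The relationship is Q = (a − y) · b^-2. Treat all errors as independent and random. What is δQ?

0.00365

Let u = a − y = 58.8. δu = √(δa² + δy²) = √(36.0 + 0.0441) = 6.00, so δu/u = 0.102.
Q is then a monomial in u, b:
δQ/Q = √((δu/u)² + (-2·δb/b)²) = √(0.0104 + 0.0437) = 0.233
Q = 0.0157, so δQ = 0.233 × 0.0157 = 0.00365.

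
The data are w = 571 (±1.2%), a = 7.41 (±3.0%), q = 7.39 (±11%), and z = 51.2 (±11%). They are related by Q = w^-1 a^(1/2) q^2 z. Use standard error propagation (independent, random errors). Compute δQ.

3.29

Products/powers → add relative errors in quadrature, weighted by exponent:
  (-1·δw/w)² = (-1×0.0120)² = 0.000144;  (½·δa/a)² = (0.5×0.0300)² = 0.000225;  (2·δq/q)² = (2×0.110)² = 0.0484;  (1·δz/z)² = (1×0.110)² = 0.0121
δQ/Q = √(0.0609) = 0.247
Q = 13.3, so δQ = 0.247 × 13.3 = 3.29.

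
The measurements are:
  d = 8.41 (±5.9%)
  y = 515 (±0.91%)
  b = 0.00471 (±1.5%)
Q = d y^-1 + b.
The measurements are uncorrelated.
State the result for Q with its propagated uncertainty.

Let p = d·y^-1 = 0.0163. δp/p = √((1·δd/d)² + (-1·δy/y)²) = √(0.00348 + 8.28e-05) = 0.0597, so δp = 0.000975.
Q = p + b: δQ = √(δp² + δb²) = √(9.5e-07 + 4.99e-09) = 0.000977
Q = 0.0210.

0.0210 ± 0.000977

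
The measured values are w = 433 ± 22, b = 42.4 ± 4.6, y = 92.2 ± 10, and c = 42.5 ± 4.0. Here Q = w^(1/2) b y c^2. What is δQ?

Each factor contributes (exponent × relative error)² to (δQ/Q)²:
  (½·δw/w)² = (0.5×0.0508)² = 0.000645;  (1·δb/b)² = (1×0.108)² = 0.0118;  (1·δy/y)² = (1×0.108)² = 0.0118;  (2·δc/c)² = (2×0.0941)² = 0.0354
δQ/Q = √(0.0596) = 0.244
Q = 1.47e+08, so δQ = 0.244 × 1.47e+08 = 3.59e+07.

3.59e+07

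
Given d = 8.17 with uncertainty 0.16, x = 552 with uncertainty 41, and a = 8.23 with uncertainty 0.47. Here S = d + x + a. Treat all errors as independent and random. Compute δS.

41.0

Absolute uncertainties add in quadrature for a linear combination:
  (δd)² = 0.0256;  (δx)² = 1680;  (δa)² = 0.221
δS = √(1680) = 41.0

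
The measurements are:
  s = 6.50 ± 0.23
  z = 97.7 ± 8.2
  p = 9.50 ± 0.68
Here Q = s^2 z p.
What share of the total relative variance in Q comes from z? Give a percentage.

(δQ/Q)² = (2·δs/s)² + (1·δz/z)² + (1·δp/p)²
  s term: (2×0.0354)² = 0.00501
  z term: (1×0.0839)² = 0.00704
  p term: (1×0.0716)² = 0.00512
Total = 0.0172. Share from z = 0.00704/0.0172 = 0.410.

41.0%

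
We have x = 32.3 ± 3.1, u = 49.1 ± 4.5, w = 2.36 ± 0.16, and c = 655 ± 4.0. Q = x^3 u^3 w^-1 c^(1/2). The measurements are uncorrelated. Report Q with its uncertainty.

(4.33 ± 1.75) × 10^10

For a monomial Q ∝ x^3, u^3, w^-1, c^(1/2), fractional errors add in quadrature:
  (3·δx/x)² = (3×0.0960)² = 0.0829;  (3·δu/u)² = (3×0.0916)² = 0.0756;  (-1·δw/w)² = (-1×0.0678)² = 0.00460;  (½·δc/c)² = (0.5×0.00611)² = 9.32e-06
δQ/Q = √(0.163) = 0.404
Q = 4.33e+10, so δQ = 0.404 × 4.33e+10 = 1.75e+10.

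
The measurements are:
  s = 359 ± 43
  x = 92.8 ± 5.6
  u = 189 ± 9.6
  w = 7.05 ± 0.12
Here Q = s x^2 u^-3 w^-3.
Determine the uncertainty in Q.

Products/powers → add relative errors in quadrature, weighted by exponent:
  (1·δs/s)² = (1×0.120)² = 0.0143;  (2·δx/x)² = (2×0.0603)² = 0.0146;  (-3·δu/u)² = (-3×0.0508)² = 0.0232;  (-3·δw/w)² = (-3×0.0170)² = 0.00261
δQ/Q = √(0.0547) = 0.234
Q = 0.00131, so δQ = 0.234 × 0.00131 = 0.000306.

0.000306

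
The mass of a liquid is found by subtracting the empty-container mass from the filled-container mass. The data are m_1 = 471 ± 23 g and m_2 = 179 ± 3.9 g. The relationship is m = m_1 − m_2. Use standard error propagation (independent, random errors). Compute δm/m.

0.0799

m is a linear combination, so absolute uncertainties add in quadrature:
  (δm_1)² = 529;  (δm_2)² = 15.2
δm = √(544) = 23.3 g
m = 292 g, so δm/m = 23.3/292 = 0.0799.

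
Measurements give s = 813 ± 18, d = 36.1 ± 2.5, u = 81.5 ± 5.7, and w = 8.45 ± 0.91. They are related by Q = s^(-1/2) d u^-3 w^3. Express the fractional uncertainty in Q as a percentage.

Each factor contributes (exponent × relative error)² to (δQ/Q)²:
  (−½·δs/s)² = (-0.5×0.0221)² = 0.000123;  (1·δd/d)² = (1×0.0693)² = 0.00480;  (-3·δu/u)² = (-3×0.0699)² = 0.0440;  (3·δw/w)² = (3×0.108)² = 0.104
δQ/Q = √(0.153) = 0.392

39.2%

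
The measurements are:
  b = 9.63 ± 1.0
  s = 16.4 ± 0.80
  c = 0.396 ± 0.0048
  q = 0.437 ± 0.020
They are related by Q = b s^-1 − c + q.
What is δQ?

Let p = b·s^-1 = 0.587. δp/p = √((1·δb/b)² + (-1·δs/s)²) = √(0.0108 + 0.00238) = 0.115, so δp = 0.0674.
Q = p − c + q: δQ = √(δp² + δc² + δq²) = √(0.00454 + 2.3e-05 + 0.000400) = 0.0704

0.0704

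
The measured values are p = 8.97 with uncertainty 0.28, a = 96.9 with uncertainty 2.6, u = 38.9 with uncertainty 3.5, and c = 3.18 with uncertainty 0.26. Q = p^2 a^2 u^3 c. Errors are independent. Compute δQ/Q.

Relative error in a monomial: (δQ/Q)² = Σ (nᵢ · δxᵢ/xᵢ)².
  (2·δp/p)² = (2×0.0312)² = 0.00390;  (2·δa/a)² = (2×0.0268)² = 0.00288;  (3·δu/u)² = (3×0.0900)² = 0.0729;  (1·δc/c)² = (1×0.0818)² = 0.00668
δQ/Q = √(0.0863) = 0.294

0.294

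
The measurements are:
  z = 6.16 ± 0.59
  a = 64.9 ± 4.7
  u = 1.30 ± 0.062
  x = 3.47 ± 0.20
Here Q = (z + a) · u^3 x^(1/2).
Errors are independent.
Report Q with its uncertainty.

291 ± 46.7

Let w = z + a = 71.1. δw = √(δz² + δa²) = √(0.348 + 22.1) = 4.74, so δw/w = 0.0667.
Q is then a monomial in w, u, x:
δQ/Q = √((δw/w)² + (3·δu/u)² + (½·δx/x)²) = √(0.00444 + 0.0205 + 0.000831) = 0.160
Q = 291, so δQ = 0.160 × 291 = 46.7.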